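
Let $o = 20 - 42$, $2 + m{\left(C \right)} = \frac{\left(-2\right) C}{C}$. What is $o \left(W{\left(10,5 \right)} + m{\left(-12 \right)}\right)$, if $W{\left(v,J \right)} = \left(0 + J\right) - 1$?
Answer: $0$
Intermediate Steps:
$m{\left(C \right)} = -4$ ($m{\left(C \right)} = -2 + \frac{\left(-2\right) C}{C} = -2 - 2 = -4$)
$o = -22$ ($o = 20 - 42 = -22$)
$W{\left(v,J \right)} = -1 + J$ ($W{\left(v,J \right)} = J - 1 = -1 + J$)
$o \left(W{\left(10,5 \right)} + m{\left(-12 \right)}\right) = - 22 \left(\left(-1 + 5\right) - 4\right) = - 22 \left(4 - 4\right) = \left(-22\right) 0 = 0$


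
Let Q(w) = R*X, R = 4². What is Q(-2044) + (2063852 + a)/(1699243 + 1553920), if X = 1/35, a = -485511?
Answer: 107292543/113860705 ≈ 0.94231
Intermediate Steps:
R = 16
X = 1/35 ≈ 0.028571
Q(w) = 16/35 (Q(w) = 16*(1/35) = 16/35)
Q(-2044) + (2063852 + a)/(1699243 + 1553920) = 16/35 + (2063852 - 485511)/(1699243 + 1553920) = 16/35 + 1578341/3253163 = 107292543/113860705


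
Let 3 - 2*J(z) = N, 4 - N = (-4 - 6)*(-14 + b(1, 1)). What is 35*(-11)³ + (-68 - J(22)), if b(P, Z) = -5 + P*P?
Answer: -93485/2 ≈ -46743.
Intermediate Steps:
b(P, Z) = -5 + P²
N = -176 (N = 4 - (-4 - 6)*(-14 + (-5 + 1²)) = 4 - (-10)*(-14 + (-5 + 1)) = 4 - (-10)*(-14 - 4) = 4 - (-10)*(-18) = 4 - 1*180 = 4 - 180 = -176)
J(z) = 179/2 (J(z) = 3/2 - ½*(-176) = 3/2 + 88 = 179/2)
35*(-11)³ + (-68 - J(22)) = 35*(-11)³ + (-68 - 1*179/2) = 35*(-1331) + (-68 - 179/2) = -46585 - 315/2 = -93485/2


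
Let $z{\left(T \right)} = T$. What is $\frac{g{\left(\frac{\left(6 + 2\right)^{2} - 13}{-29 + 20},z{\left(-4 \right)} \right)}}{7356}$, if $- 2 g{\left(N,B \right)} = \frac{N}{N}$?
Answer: $- \frac{1}{14712} \approx -6.7972 \cdot 10^{-5}$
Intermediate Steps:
$g{\left(N,B \right)} = - \frac{1}{2}$ ($g{\left(N,B \right)} = - \frac{N \frac{1}{N}}{2} = \left(- \frac{1}{2}\right) 1 = - \frac{1}{2}$)
$\frac{g{\left(\frac{\left(6 + 2\right)^{2} - 13}{-29 + 20},z{\left(-4 \right)} \right)}}{7356} = - \frac{1}{2 \cdot 7356} = \left(- \frac{1}{2}\right) \frac{1}{7356} = - \frac{1}{14712}$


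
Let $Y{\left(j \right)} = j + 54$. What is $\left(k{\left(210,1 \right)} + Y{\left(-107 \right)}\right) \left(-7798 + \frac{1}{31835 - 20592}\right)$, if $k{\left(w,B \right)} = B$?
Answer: $\frac{4558991476}{11243} \approx 4.055 \cdot 10^{5}$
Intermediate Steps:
$Y{\left(j \right)} = 54 + j$
$\left(k{\left(210,1 \right)} + Y{\left(-107 \right)}\right) \left(-7798 + \frac{1}{31835 - 20592}\right) = \left(1 + \left(54 - 107\right)\right) \left(-7798 + \frac{1}{31835 - 20592}\right) = \left(1 - 53\right) \left(-7798 + \frac{1}{11243}\right) = - 52 \left(-7798 + \frac{1}{11243}\right) = \left(-52\right) \left(- \frac{87672913}{11243}\right) = \frac{4558991476}{11243}$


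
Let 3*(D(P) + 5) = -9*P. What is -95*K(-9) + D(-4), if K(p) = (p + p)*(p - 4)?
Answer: -22223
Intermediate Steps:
D(P) = -5 - 3*P (D(P) = -5 + (-9*P)/3 = -5 - 3*P)
K(p) = 2*p*(-4 + p) (K(p) = (2*p)*(-4 + p) = 2*p*(-4 + p))
-95*K(-9) + D(-4) = -190*(-9)*(-4 - 9) + (-5 - 3*(-4)) = -190*(-9)*(-13) + (-5 + 12) = -95*234 + 7 = -22230 + 7 = -22223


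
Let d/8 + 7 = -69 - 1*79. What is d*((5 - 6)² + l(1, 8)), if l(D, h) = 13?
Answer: -17360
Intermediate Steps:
d = -1240 (d = -56 + 8*(-69 - 1*79) = -56 + 8*(-69 - 79) = -56 + 8*(-148) = -56 - 1184 = -1240)
d*((5 - 6)² + l(1, 8)) = -1240*((5 - 6)² + 13) = -1240*((-1)² + 13) = -1240*(1 + 13) = -1240*14 = -17360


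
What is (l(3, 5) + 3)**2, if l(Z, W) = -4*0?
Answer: 9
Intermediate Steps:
l(Z, W) = 0
(l(3, 5) + 3)**2 = (0 + 3)**2 = 3**2 = 9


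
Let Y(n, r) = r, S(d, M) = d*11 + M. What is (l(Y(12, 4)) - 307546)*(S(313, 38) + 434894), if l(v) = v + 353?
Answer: -134663977875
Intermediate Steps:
S(d, M) = M + 11*d (S(d, M) = 11*d + M = M + 11*d)
l(v) = 353 + v
(l(Y(12, 4)) - 307546)*(S(313, 38) + 434894) = ((353 + 4) - 307546)*((38 + 11*313) + 434894) = (357 - 307546)*((38 + 3443) + 434894) = -307189*(3481 + 434894) = -307189*438375 = -134663977875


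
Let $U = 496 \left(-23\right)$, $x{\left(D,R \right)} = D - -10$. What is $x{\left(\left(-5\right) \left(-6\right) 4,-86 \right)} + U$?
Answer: $-11278$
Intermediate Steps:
$x{\left(D,R \right)} = 10 + D$ ($x{\left(D,R \right)} = D + 10 = 10 + D$)
$U = -11408$
$x{\left(\left(-5\right) \left(-6\right) 4,-86 \right)} + U = \left(10 + \left(-5\right) \left(-6\right) 4\right) - 11408 = \left(10 + 30 \cdot 4\right) - 11408 = \left(10 + 120\right) - 11408 = 130 - 11408 = -11278$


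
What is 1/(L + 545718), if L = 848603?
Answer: 1/1394321 ≈ 7.1719e-7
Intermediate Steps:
1/(L + 545718) = 1/(848603 + 545718) = 1/1394321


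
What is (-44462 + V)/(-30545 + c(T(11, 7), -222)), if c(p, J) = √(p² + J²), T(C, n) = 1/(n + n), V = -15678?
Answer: 72009470960/36571551447 + 168392*√9659665/36571551447 ≈ 1.9833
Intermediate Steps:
T(C, n) = 1/(2*n)
c(p, J) = √(J² + p²)
(-44462 + V)/(-30545 + c(T(11, 7), -222)) = (-44462 - 15678)/(-30545 + √((-222)² + ((½)/7)²)) = -60140/(-30545 + √(49284 + ((½)*(⅐))²)) = -60140/(-30545 + √(49284 + (1/14)²)) = -60140/(-30545 + √(49284 + 1/196)) = -60140/(-30545 + √(9659665/196)) = -60140/(-30545 + √9659665/14)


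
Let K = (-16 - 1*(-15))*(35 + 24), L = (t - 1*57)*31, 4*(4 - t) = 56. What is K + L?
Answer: -2136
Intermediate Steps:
t = -10 (t = 4 - ¼*56 = 4 - 14 = -10)
L = -2077 (L = (-10 - 1*57)*31 = (-10 - 57)*31 = -67*31 = -2077)
K = -59 (K = (-16 + 15)*59 = -1*59 = -59)
K + L = -59 - 2077 = -2136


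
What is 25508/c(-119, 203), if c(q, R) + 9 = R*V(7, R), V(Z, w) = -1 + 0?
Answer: -6377/53 ≈ -120.32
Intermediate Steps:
V(Z, w) = -1
c(q, R) = -9 - R (c(q, R) = -9 + R*(-1) = -9 - R)
25508/c(-119, 203) = 25508/(-9 - 1*203) = 25508/(-9 - 203) = 25508/(-212) = 25508*(-1/212) = -6377/53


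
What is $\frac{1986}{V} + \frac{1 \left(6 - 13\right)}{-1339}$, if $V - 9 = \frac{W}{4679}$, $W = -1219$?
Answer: $\frac{6221467855}{27377194} \approx 227.25$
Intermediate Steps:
$V = \frac{40892}{4679}$ ($V = 9 - \frac{1219}{4679} = \frac{40892}{4679} \approx 8.7395$)
$\frac{1986}{V} + \frac{1 \left(6 - 13\right)}{-1339} = \frac{1986}{\frac{40892}{4679}} + \frac{1 \left(6 - 13\right)}{-1339} = 1986 \cdot \frac{4679}{40892} + 1 \left(-7\right) \left(- \frac{1}{1339}\right) = \frac{4646247}{20446} - - \frac{7}{1339} = \frac{4646247}{20446} + \frac{7}{1339} = \frac{6221467855}{27377194}$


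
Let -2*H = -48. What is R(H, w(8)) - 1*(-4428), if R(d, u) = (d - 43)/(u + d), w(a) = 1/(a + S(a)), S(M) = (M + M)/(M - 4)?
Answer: 1279464/289 ≈ 4427.2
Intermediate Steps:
S(M) = 2*M/(-4 + M) (S(M) = (2*M)/(-4 + M) = 2*M/(-4 + M))
w(a) = 1/(a + 2*a/(-4 + a))
H = 24 (H = -½*(-48) = 24)
R(d, u) = (-43 + d)/(d + u)
R(H, w(8)) - 1*(-4428) = (-43 + 24)/(24 + (-4 + 8)/(8*(-2 + 8))) - 1*(-4428) = -19/(24 + (⅛)*4/6) + 4428 = -19/(24 + (⅛)*(⅙)*4) + 4428 = -19/(24 + 1/12) + 4428 = -19/(289/12) + 4428 = (12/289)*(-19) + 4428 = -228/289 + 4428 = 1279464/289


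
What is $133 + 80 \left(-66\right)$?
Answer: $-5147$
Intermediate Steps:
$133 + 80 \left(-66\right) = 133 - 5280 = -5147$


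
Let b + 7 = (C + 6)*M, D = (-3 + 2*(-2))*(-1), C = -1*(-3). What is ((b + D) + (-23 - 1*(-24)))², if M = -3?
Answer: 676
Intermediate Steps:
C = 3
D = 7 (D = (-3 - 4)*(-1) = -7*(-1) = 7)
b = -34 (b = -7 + (3 + 6)*(-3) = -7 + 9*(-3) = -7 - 27 = -34)
((b + D) + (-23 - 1*(-24)))² = ((-34 + 7) + (-23 - 1*(-24)))² = (-27 + (-23 + 24))² = (-27 + 1)² = (-26)² = 676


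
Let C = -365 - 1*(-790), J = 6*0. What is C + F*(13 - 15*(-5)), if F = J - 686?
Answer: -59943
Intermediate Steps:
J = 0
C = 425 (C = -365 + 790 = 425)
F = -686 (F = 0 - 686 = -686)
C + F*(13 - 15*(-5)) = 425 - 686*(13 - 15*(-5)) = 425 - 686*(13 + 75) = 425 - 686*88 = 425 - 60368 = -59943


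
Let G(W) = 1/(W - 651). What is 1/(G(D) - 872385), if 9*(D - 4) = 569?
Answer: -5254/4583510799 ≈ -1.1463e-6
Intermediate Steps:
D = 605/9 (D = 4 + (1/9)*569 = 4 + 569/9 = 605/9 ≈ 67.222)
G(W) = 1/(-651 + W)
1/(G(D) - 872385) = 1/(1/(-651 + 605/9) - 872385) = 1/(1/(-5254/9) - 872385) = 1/(-9/5254 - 872385) = 1/(-4583510799/5254) = -5254/4583510799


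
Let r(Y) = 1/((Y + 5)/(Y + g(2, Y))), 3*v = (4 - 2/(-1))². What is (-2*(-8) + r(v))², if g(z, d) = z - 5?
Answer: 78961/289 ≈ 273.22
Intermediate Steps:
g(z, d) = -5 + z
v = 12 (v = (4 - 2/(-1))²/3 = (4 - 2*(-1))²/3 = (4 + 2)²/3 = (⅓)*6² = (⅓)*36 = 12)
r(Y) = (-3 + Y)/(5 + Y) (r(Y) = 1/((Y + 5)/(Y + (-5 + 2))) = 1/((5 + Y)/(Y - 3)) = 1/((5 + Y)/(-3 + Y)) = (-3 + Y)/(5 + Y))
(-2*(-8) + r(v))² = (-2*(-8) + (-3 + 12)/(5 + 12))² = (16 + 9/17)² = (281/17)² = 78961/289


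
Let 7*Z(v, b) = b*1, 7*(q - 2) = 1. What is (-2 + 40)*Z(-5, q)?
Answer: 570/49 ≈ 11.633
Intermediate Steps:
q = 15/7 (q = 2 + (1/7)*1 = 2 + 1/7 = 15/7 ≈ 2.1429)
Z(v, b) = b/7 (Z(v, b) = (b*1)/7 = b/7)
(-2 + 40)*Z(-5, q) = (-2 + 40)*((1/7)*(15/7)) = 38*(15/49) = 570/49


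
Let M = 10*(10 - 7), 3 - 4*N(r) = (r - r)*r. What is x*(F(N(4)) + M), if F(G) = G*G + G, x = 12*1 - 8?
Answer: 501/4 ≈ 125.25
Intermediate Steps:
x = 4 (x = 12 - 8 = 4)
N(r) = ¾ (N(r) = ¾ - (r - r)*r/4 = ¾ - 0*r = ¾ - ¼*0 = ¾ + 0 = ¾)
F(G) = G + G² (F(G) = G² + G = G + G²)
M = 30 (M = 10*3 = 30)
x*(F(N(4)) + M) = 4*(3*(1 + ¾)/4 + 30) = 4*((¾)*(7/4) + 30) = 4*(21/16 + 30) = 4*(501/16) = 501/4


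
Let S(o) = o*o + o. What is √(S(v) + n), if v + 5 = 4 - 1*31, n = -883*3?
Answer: I*√1657 ≈ 40.706*I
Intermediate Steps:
n = -2649
v = -32 (v = -5 + (4 - 1*31) = -5 + (4 - 31) = -5 - 27 = -32)
S(o) = o + o² (S(o) = o² + o = o + o²)
√(S(v) + n) = √(-32*(1 - 32) - 2649) = √(-32*(-31) - 2649) = √(992 - 2649) = √(-1657) = I*√1657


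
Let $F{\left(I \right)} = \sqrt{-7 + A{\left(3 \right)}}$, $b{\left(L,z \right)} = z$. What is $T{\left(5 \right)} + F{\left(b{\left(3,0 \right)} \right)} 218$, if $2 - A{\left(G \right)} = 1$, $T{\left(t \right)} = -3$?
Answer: $-3 + 218 i \sqrt{6} \approx -3.0 + 533.99 i$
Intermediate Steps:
$A{\left(G \right)} = 1$ ($A{\left(G \right)} = 2 - 1 = 1$)
$F{\left(I \right)} = i \sqrt{6}$ ($F{\left(I \right)} = \sqrt{-7 + 1} = \sqrt{-6} = i \sqrt{6}$)
$T{\left(5 \right)} + F{\left(b{\left(3,0 \right)} \right)} 218 = -3 + i \sqrt{6} \cdot 218 = -3 + 218 i \sqrt{6}$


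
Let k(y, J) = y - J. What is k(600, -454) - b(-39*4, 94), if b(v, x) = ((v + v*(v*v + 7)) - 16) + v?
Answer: 3798890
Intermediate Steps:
b(v, x) = -16 + 2*v + v*(7 + v**2) (b(v, x) = ((v + v*(v**2 + 7)) - 16) + v = ((v + v*(7 + v**2)) - 16) + v = (-16 + v + v*(7 + v**2)) + v = -16 + 2*v + v*(7 + v**2))
k(600, -454) - b(-39*4, 94) = (600 - 1*(-454)) - (-16 + (-39*4)**3 + 9*(-39*4)) = (600 + 454) - (-16 + (-156)**3 + 9*(-156)) = 1054 - (-16 - 3796416 - 1404) = 1054 - 1*(-3797836) = 1054 + 3797836 = 3798890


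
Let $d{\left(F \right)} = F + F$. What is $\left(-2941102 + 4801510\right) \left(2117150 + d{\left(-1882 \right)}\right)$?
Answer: $3931760221488$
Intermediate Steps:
$d{\left(F \right)} = 2 F$
$\left(-2941102 + 4801510\right) \left(2117150 + d{\left(-1882 \right)}\right) = \left(-2941102 + 4801510\right) \left(2117150 + 2 \left(-1882\right)\right) = 1860408 \left(2117150 - 3764\right) = 1860408 \cdot 2113386 = 3931760221488$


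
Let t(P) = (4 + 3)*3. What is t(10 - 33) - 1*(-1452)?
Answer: 1473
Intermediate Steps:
t(P) = 21 (t(P) = 7*3 = 21)
t(10 - 33) - 1*(-1452) = 21 - 1*(-1452) = 21 + 1452 = 1473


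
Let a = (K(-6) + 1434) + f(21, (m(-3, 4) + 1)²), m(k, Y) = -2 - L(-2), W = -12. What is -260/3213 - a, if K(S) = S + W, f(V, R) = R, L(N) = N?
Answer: -4553081/3213 ≈ -1417.1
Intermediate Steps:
m(k, Y) = 0 (m(k, Y) = -2 - 1*(-2) = -2 + 2 = 0)
K(S) = -12 + S (K(S) = S - 12 = -12 + S)
a = 1417 (a = ((-12 - 6) + 1434) + (0 + 1)² = (-18 + 1434) + 1² = 1416 + 1 = 1417)
-260/3213 - a = -260/3213 - 1*1417 = -260*1/3213 - 1417 = -260/3213 - 1417 = -4553081/3213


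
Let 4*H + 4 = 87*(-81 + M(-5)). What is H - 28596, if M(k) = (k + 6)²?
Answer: -30337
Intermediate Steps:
M(k) = (6 + k)²
H = -1741 (H = -1 + (87*(-81 + (6 - 5)²))/4 = -1 + (87*(-81 + 1²))/4 = -1 + (87*(-81 + 1))/4 = -1 + (87*(-80))/4 = -1 + (¼)*(-6960) = -1 - 1740 = -1741)
H - 28596 = -1741 - 28596 = -30337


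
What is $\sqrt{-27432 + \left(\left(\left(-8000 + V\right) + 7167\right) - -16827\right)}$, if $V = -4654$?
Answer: $6 i \sqrt{447} \approx 126.85 i$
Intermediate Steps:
$\sqrt{-27432 + \left(\left(\left(-8000 + V\right) + 7167\right) - -16827\right)} = \sqrt{-27432 + \left(\left(\left(-8000 - 4654\right) + 7167\right) - -16827\right)} = \sqrt{-27432 + \left(\left(-12654 + 7167\right) + 16827\right)} = \sqrt{-27432 + \left(-5487 + 16827\right)} = \sqrt{-27432 + 11340} = \sqrt{-16092} = 6 i \sqrt{447}$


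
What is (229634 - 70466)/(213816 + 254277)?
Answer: 53056/156031 ≈ 0.34003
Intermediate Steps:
(229634 - 70466)/(213816 + 254277) = 159168/468093 = 159168*(1/468093) = 53056/156031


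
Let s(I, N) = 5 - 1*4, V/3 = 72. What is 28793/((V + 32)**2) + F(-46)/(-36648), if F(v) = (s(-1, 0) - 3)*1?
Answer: 131916109/281749824 ≈ 0.46820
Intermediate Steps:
V = 216 (V = 3*72 = 216)
s(I, N) = 1 (s(I, N) = 5 - 4 = 1)
F(v) = -2 (F(v) = (1 - 3)*1 = -2*1 = -2)
28793/((V + 32)**2) + F(-46)/(-36648) = 28793/((216 + 32)**2) - 2/(-36648) = 28793/(248**2) - 2*(-1/36648) = 28793/61504 + 1/18324 = 131916109/281749824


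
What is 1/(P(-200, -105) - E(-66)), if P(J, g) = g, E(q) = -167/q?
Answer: -66/7097 ≈ -0.0092997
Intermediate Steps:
1/(P(-200, -105) - E(-66)) = 1/(-105 - (-167)/(-66)) = 1/(-105 - (-167)*(-1)/66) = 1/(-105 - 1*167/66) = 1/(-105 - 167/66) = 1/(-7097/66) = -66/7097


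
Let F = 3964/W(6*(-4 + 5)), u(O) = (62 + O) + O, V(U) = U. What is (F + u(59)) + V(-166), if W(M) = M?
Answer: 2024/3 ≈ 674.67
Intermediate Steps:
u(O) = 62 + 2*O
F = 1982/3 (F = 3964/((6*(-4 + 5))) = 3964/((6*1)) = 3964/6 = 3964*(1/6) = 1982/3 ≈ 660.67)
(F + u(59)) + V(-166) = (1982/3 + (62 + 2*59)) - 166 = (1982/3 + (62 + 118)) - 166 = (1982/3 + 180) - 166 = 2522/3 - 166 = 2024/3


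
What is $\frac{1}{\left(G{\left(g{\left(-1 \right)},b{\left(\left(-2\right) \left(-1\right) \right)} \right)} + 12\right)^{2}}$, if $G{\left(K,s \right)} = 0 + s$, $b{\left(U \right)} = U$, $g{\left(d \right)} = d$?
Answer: $\frac{1}{196} \approx 0.005102$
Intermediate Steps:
$G{\left(K,s \right)} = s$
$\frac{1}{\left(G{\left(g{\left(-1 \right)},b{\left(\left(-2\right) \left(-1\right) \right)} \right)} + 12\right)^{2}} = \frac{1}{\left(\left(-2\right) \left(-1\right) + 12\right)^{2}} = \frac{1}{\left(2 + 12\right)^{2}} = \frac{1}{14^{2}} = \frac{1}{196}$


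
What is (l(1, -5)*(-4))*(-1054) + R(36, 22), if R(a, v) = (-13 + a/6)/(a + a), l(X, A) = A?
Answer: -1517767/72 ≈ -21080.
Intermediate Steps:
R(a, v) = (-13 + a/6)/(2*a) (R(a, v) = (-13 + a*(⅙))/((2*a)) = (-13 + a/6)*(1/(2*a)) = (-13 + a/6)/(2*a))
(l(1, -5)*(-4))*(-1054) + R(36, 22) = -5*(-4)*(-1054) + (1/12)*(-78 + 36)/36 = 20*(-1054) + (1/12)*(1/36)*(-42) = -21080 - 7/72 = -1517767/72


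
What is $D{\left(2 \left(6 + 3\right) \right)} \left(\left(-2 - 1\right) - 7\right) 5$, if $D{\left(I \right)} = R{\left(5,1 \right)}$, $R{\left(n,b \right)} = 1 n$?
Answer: $-250$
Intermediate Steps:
$R{\left(n,b \right)} = n$
$D{\left(I \right)} = 5$
$D{\left(2 \left(6 + 3\right) \right)} \left(\left(-2 - 1\right) - 7\right) 5 = 5 \left(\left(-2 - 1\right) - 7\right) 5 = 5 \left(-3 - 7\right) 5 = 5 \left(-10\right) 5 = \left(-50\right) 5 = -250$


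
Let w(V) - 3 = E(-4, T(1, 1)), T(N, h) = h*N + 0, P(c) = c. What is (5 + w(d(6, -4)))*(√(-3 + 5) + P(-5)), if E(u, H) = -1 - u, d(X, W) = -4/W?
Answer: -55 + 11*√2 ≈ -39.444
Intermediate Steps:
T(N, h) = N*h (T(N, h) = N*h + 0 = N*h)
w(V) = 6 (w(V) = 3 + (-1 - 1*(-4)) = 3 + (-1 + 4) = 3 + 3 = 6)
(5 + w(d(6, -4)))*(√(-3 + 5) + P(-5)) = (5 + 6)*(√(-3 + 5) - 5) = 11*(√2 - 5) = 11*(-5 + √2) = -55 + 11*√2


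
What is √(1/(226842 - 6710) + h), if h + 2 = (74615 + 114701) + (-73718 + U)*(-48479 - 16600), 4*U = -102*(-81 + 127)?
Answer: 3*√6560715835349088589/110066 ≈ 69814.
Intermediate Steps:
U = -1173 (U = (-102*(-81 + 127))/4 = (-102*46)/4 = (¼)*(-4692) = -1173)
h = 4874020703 (h = -2 + ((74615 + 114701) + (-73718 - 1173)*(-48479 - 16600)) = -2 + (189316 - 74891*(-65079)) = -2 + (189316 + 4873831389) = -2 + 4874020705 = 4874020703)
√(1/(226842 - 6710) + h) = √(1/(226842 - 6710) + 4874020703) = √(1/220132 + 4874020703) = √(1072927925392797/220132) = 3*√6560715835349088589/110066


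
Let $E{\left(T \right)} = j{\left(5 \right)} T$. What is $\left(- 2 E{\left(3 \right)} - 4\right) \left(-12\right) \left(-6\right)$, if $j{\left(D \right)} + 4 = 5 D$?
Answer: $-9360$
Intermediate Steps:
$j{\left(D \right)} = -4 + 5 D$
$E{\left(T \right)} = 21 T$ ($E{\left(T \right)} = \left(-4 + 5 \cdot 5\right) T = \left(-4 + 25\right) T = 21 T$)
$\left(- 2 E{\left(3 \right)} - 4\right) \left(-12\right) \left(-6\right) = \left(- 2 \cdot 21 \cdot 3 - 4\right) \left(-12\right) \left(-6\right) = \left(\left(-2\right) 63 - 4\right) \left(-12\right) \left(-6\right) = \left(-126 - 4\right) \left(-12\right) \left(-6\right) = \left(-130\right) \left(-12\right) \left(-6\right) = 1560 \left(-6\right) = -9360$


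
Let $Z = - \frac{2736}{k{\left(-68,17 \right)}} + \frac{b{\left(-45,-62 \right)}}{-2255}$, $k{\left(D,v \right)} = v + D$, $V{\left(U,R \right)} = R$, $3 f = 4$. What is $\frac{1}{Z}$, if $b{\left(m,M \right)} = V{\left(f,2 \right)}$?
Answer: $\frac{38335}{2056526} \approx 0.018641$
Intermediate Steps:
$f = \frac{4}{3}$ ($f = \frac{1}{3} \cdot 4 = \frac{4}{3} \approx 1.3333$)
$b{\left(m,M \right)} = 2$
$k{\left(D,v \right)} = D + v$
$Z = \frac{2056526}{38335}$ ($Z = - \frac{2736}{-68 + 17} + \frac{2}{-2255} = - \frac{2736}{-51} + 2 \left(- \frac{1}{2255}\right) = \left(-2736\right) \left(- \frac{1}{51}\right) - \frac{2}{2255} = \frac{912}{17} - \frac{2}{2255} = \frac{2056526}{38335} \approx 53.646$)
$\frac{1}{Z} = \frac{1}{\frac{2056526}{38335}} = \frac{38335}{2056526}$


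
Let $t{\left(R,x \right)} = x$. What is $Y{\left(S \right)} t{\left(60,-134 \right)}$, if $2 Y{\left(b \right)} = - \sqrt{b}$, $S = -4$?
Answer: $134 i \approx 134.0 i$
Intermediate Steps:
$Y{\left(b \right)} = - \frac{\sqrt{b}}{2}$ ($Y{\left(b \right)} = \frac{\left(-1\right) \sqrt{b}}{2} = - \frac{\sqrt{b}}{2}$)
$Y{\left(S \right)} t{\left(60,-134 \right)} = - \frac{\sqrt{-4}}{2} \left(-134\right) = - \frac{2 i}{2} \left(-134\right) = - i \left(-134\right) = 134 i$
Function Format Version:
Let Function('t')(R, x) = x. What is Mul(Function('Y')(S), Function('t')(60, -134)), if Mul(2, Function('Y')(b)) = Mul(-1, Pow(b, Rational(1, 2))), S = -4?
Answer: Mul(134, I) ≈ Mul(134.00, I)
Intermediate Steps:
Function('Y')(b) = Mul(Rational(-1, 2), Pow(b, Rational(1, 2))) (Function('Y')(b) = Mul(Rational(1, 2), Mul(-1, Pow(b, Rational(1, 2)))) = Mul(Rational(-1, 2), Pow(b, Rational(1, 2))))
Mul(Function('Y')(S), Function('t')(60, -134)) = Mul(Mul(Rational(-1, 2), Pow(-4, Rational(1, 2))), -134) = Mul(Mul(Rational(-1, 2), Mul(2, I)), -134) = Mul(Mul(-1, I), -134) = Mul(134, I)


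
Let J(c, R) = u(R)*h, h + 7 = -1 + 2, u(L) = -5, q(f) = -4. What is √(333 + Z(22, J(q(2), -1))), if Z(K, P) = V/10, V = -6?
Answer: √8310/5 ≈ 18.232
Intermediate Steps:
h = -6 (h = -7 + (-1 + 2) = -7 + 1 = -6)
J(c, R) = 30 (J(c, R) = -5*(-6) = 30)
Z(K, P) = -⅗ (Z(K, P) = -6/10 = -6*⅒ = -⅗)
√(333 + Z(22, J(q(2), -1))) = √(333 - ⅗) = √(1662/5) = √8310/5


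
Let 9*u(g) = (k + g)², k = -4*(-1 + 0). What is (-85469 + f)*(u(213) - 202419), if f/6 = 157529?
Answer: -1525702988810/9 ≈ -1.6952e+11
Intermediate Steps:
f = 945174 (f = 6*157529 = 945174)
k = 4 (k = -4*(-1) = 4)
u(g) = (4 + g)²/9
(-85469 + f)*(u(213) - 202419) = (-85469 + 945174)*((4 + 213)²/9 - 202419) = 859705*((⅑)*217² - 202419) = 859705*((⅑)*47089 - 202419) = 859705*(47089/9 - 202419) = 859705*(-1774682/9) = -1525702988810/9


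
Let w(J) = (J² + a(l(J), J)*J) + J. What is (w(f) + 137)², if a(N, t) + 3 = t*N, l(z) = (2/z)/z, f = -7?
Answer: 40804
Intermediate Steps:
l(z) = 2/z²
a(N, t) = -3 + N*t (a(N, t) = -3 + t*N = -3 + N*t)
w(J) = J + J² + J*(-3 + 2/J) (w(J) = (J² + (-3 + (2/J²)*J)*J) + J = (J² + (-3 + 2/J)*J) + J = (J² + J*(-3 + 2/J)) + J = J + J² + J*(-3 + 2/J))
(w(f) + 137)² = ((2 + (-7)² - 2*(-7)) + 137)² = ((2 + 49 + 14) + 137)² = (65 + 137)² = 202² = 40804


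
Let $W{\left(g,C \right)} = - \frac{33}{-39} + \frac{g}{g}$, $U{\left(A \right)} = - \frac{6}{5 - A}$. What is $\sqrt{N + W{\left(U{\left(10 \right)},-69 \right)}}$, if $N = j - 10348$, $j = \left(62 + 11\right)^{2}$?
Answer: $\frac{3 i \sqrt{94211}}{13} \approx 70.832 i$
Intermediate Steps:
$j = 5329$ ($j = 73^{2} = 5329$)
$W{\left(g,C \right)} = \frac{24}{13}$ ($W{\left(g,C \right)} = \left(-33\right) \left(- \frac{1}{39}\right) + 1 = \frac{11}{13} + 1 = \frac{24}{13}$)
$N = -5019$ ($N = 5329 - 10348 = -5019$)
$\sqrt{N + W{\left(U{\left(10 \right)},-69 \right)}} = \sqrt{-5019 + \frac{24}{13}} = \sqrt{- \frac{65223}{13}} = \frac{3 i \sqrt{94211}}{13}$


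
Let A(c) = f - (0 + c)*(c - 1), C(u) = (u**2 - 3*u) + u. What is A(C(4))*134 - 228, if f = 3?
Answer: -7330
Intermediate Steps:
C(u) = u**2 - 2*u
A(c) = 3 - c*(-1 + c) (A(c) = 3 - (0 + c)*(c - 1) = 3 - c*(-1 + c))
A(C(4))*134 - 228 = (3 + 4*(-2 + 4) - (4*(-2 + 4))**2)*134 - 228 = (3 + 4*2 - (4*2)**2)*134 - 228 = (3 + 8 - 1*8**2)*134 - 228 = (3 + 8 - 1*64)*134 - 228 = (3 + 8 - 64)*134 - 228 = -53*134 - 228 = -7102 - 228 = -7330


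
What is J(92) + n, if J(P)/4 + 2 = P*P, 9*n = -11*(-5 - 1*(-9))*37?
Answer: 303004/9 ≈ 33667.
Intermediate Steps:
n = -1628/9 (n = (-11*(-5 - 1*(-9))*37)/9 = (-11*(-5 + 9)*37)/9 = (-11*4*37)/9 = (-44*37)/9 = (1/9)*(-1628) = -1628/9 ≈ -180.89)
J(P) = -8 + 4*P**2 (J(P) = -8 + 4*(P*P) = -8 + 4*P**2)
J(92) + n = (-8 + 4*92**2) - 1628/9 = (-8 + 4*8464) - 1628/9 = (-8 + 33856) - 1628/9 = 33848 - 1628/9 = 303004/9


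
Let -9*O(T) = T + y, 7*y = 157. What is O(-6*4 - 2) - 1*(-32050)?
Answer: 2019175/63 ≈ 32050.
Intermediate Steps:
y = 157/7 (y = (⅐)*157 = 157/7 ≈ 22.429)
O(T) = -157/63 - T/9 (O(T) = -(T + 157/7)/9 = -(157/7 + T)/9 = -157/63 - T/9)
O(-6*4 - 2) - 1*(-32050) = (-157/63 - (-6*4 - 2)/9) - 1*(-32050) = (-157/63 - (-24 - 2)/9) + 32050 = (-157/63 - ⅑*(-26)) + 32050 = (-157/63 + 26/9) + 32050 = 25/63 + 32050 = 2019175/63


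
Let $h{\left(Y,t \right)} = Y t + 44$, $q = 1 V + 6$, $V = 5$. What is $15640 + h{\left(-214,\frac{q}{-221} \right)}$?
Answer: $\frac{3468518}{221} \approx 15695.0$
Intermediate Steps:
$q = 11$ ($q = 1 \cdot 5 + 6 = 5 + 6 = 11$)
$h{\left(Y,t \right)} = 44 + Y t$
$15640 + h{\left(-214,\frac{q}{-221} \right)} = 15640 + \left(44 - 214 \frac{11}{-221}\right) = 15640 + \left(44 - 214 \cdot 11 \left(- \frac{1}{221}\right)\right) = 15640 + \left(44 - - \frac{2354}{221}\right) = 15640 + \left(44 + \frac{2354}{221}\right) = 15640 + \frac{12078}{221} = \frac{3468518}{221}$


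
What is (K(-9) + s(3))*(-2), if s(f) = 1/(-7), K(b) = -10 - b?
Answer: 16/7 ≈ 2.2857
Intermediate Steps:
s(f) = -1/7
(K(-9) + s(3))*(-2) = ((-10 - 1*(-9)) - 1/7)*(-2) = ((-10 + 9) - 1/7)*(-2) = (-1 - 1/7)*(-2) = -8/7*(-2) = 16/7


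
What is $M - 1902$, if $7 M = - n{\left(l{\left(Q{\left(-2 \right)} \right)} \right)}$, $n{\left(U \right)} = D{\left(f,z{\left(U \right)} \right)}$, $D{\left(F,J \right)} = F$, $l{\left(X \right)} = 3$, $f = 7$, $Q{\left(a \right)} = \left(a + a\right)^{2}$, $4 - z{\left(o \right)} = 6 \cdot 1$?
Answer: $-1903$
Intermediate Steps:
$z{\left(o \right)} = -2$ ($z{\left(o \right)} = 4 - 6 \cdot 1 = 4 - 6 = -2$)
$Q{\left(a \right)} = 4 a^{2}$ ($Q{\left(a \right)} = \left(2 a\right)^{2} = 4 a^{2}$)
$n{\left(U \right)} = 7$
$M = -1$ ($M = \frac{\left(-1\right) 7}{7} = \frac{1}{7} \left(-7\right) = -1$)
$M - 1902 = -1 - 1902 = -1903$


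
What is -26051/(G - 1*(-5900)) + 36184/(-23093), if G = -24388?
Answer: -67374049/426943384 ≈ -0.15781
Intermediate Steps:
-26051/(G - 1*(-5900)) + 36184/(-23093) = -26051/(-24388 - 1*(-5900)) + 36184/(-23093) = -26051/(-24388 + 5900) + 36184*(-1/23093) = -26051/(-18488) - 36184/23093 = -26051*(-1/18488) - 36184/23093 = 26051/18488 - 36184/23093 = -67374049/426943384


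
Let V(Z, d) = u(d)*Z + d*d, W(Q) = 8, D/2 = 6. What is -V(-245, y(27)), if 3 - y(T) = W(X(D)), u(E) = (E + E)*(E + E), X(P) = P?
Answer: 24475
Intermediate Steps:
D = 12 (D = 2*6 = 12)
u(E) = 4*E**2 (u(E) = (2*E)*(2*E) = 4*E**2)
y(T) = -5 (y(T) = 3 - 1*8 = 3 - 8 = -5)
V(Z, d) = d**2 + 4*Z*d**2 (V(Z, d) = (4*d**2)*Z + d*d = 4*Z*d**2 + d**2 = d**2 + 4*Z*d**2)
-V(-245, y(27)) = -(-5)**2*(1 + 4*(-245)) = -25*(1 - 980) = -25*(-979) = -1*(-24475) = 24475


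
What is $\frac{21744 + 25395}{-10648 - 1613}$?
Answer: $- \frac{15713}{4087} \approx -3.8446$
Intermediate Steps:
$\frac{21744 + 25395}{-10648 - 1613} = \frac{47139}{-12261} = 47139 \left(- \frac{1}{12261}\right) = - \frac{15713}{4087}$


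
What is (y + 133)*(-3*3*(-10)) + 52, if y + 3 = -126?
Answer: 412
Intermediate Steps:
y = -129 (y = -3 - 126 = -129)
(y + 133)*(-3*3*(-10)) + 52 = (-129 + 133)*(-3*3*(-10)) + 52 = 4*(-9*(-10)) + 52 = 4*90 + 52 = 360 + 52 = 412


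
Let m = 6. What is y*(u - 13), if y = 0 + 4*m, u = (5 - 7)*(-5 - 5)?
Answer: 168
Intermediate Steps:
u = 20 (u = -2*(-10) = 20)
y = 24 (y = 0 + 4*6 = 0 + 24 = 24)
y*(u - 13) = 24*(20 - 13) = 24*7 = 168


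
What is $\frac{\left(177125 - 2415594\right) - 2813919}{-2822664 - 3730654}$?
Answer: $\frac{2526194}{3276659} \approx 0.77097$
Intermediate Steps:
$\frac{\left(177125 - 2415594\right) - 2813919}{-2822664 - 3730654} = \frac{\left(177125 - 2415594\right) - 2813919}{-6553318} = \left(-2238469 - 2813919\right) \left(- \frac{1}{6553318}\right) = \left(-5052388\right) \left(- \frac{1}{6553318}\right) = \frac{2526194}{3276659}$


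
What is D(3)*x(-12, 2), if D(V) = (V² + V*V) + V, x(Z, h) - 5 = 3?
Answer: 168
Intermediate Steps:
x(Z, h) = 8 (x(Z, h) = 5 + 3 = 8)
D(V) = V + 2*V² (D(V) = (V² + V²) + V = 2*V² + V = V + 2*V²)
D(3)*x(-12, 2) = (3*(1 + 2*3))*8 = (3*(1 + 6))*8 = (3*7)*8 = 21*8 = 168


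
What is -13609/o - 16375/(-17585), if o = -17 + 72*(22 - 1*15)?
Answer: -46267928/1712779 ≈ -27.013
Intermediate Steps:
o = 487 (o = -17 + 72*(22 - 15) = -17 + 72*7 = -17 + 504 = 487)
-13609/o - 16375/(-17585) = -13609/487 - 16375/(-17585) = -13609*1/487 - 16375*(-1/17585) = -13609/487 + 3275/3517 = -46267928/1712779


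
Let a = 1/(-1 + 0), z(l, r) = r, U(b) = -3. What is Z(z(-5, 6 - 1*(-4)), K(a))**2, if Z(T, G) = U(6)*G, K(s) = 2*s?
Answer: 36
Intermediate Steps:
a = -1 (a = 1/(-1) = -1)
Z(T, G) = -3*G
Z(z(-5, 6 - 1*(-4)), K(a))**2 = (-6*(-1))**2 = (-3*(-2))**2 = 6**2 = 36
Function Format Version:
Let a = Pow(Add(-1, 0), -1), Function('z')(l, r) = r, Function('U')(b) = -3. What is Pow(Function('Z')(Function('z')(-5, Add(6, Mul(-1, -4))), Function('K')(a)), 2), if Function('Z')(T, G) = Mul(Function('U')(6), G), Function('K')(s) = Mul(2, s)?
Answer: 36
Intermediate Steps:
a = -1 (a = Pow(-1, -1) = -1)
Function('Z')(T, G) = Mul(-3, G)
Pow(Function('Z')(Function('z')(-5, Add(6, Mul(-1, -4))), Function('K')(a)), 2) = Pow(Mul(-3, Mul(2, -1)), 2) = Pow(Mul(-3, -2), 2) = Pow(6, 2) = 36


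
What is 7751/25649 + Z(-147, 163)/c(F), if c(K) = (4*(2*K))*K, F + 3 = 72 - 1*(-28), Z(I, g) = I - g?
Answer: 287741041/965325764 ≈ 0.29808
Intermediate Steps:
F = 97 (F = -3 + (72 - 1*(-28)) = -3 + (72 + 28) = -3 + 100 = 97)
c(K) = 8*K**2 (c(K) = (8*K)*K = 8*K**2)
7751/25649 + Z(-147, 163)/c(F) = 7751/25649 + (-147 - 1*163)/((8*97**2)) = 7751*(1/25649) + (-147 - 163)/((8*9409)) = 7751/25649 - 310/75272 = 7751/25649 - 310*1/75272 = 7751/25649 - 155/37636 = 287741041/965325764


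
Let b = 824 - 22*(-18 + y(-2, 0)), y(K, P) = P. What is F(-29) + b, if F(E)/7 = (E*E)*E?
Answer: -169503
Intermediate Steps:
F(E) = 7*E³ (F(E) = 7*((E*E)*E) = 7*(E²*E) = 7*E³)
b = 1220 (b = 824 - 22*(-18 + 0) = 824 - 22*(-18) = 824 + 396 = 1220)
F(-29) + b = 7*(-29)³ + 1220 = 7*(-24389) + 1220 = -170723 + 1220 = -169503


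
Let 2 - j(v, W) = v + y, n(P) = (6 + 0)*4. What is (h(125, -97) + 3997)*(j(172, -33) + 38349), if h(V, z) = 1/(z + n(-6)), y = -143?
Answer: 11181593160/73 ≈ 1.5317e+8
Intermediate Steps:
n(P) = 24 (n(P) = 6*4 = 24)
j(v, W) = 145 - v (j(v, W) = 2 - (v - 143) = 2 - (-143 + v) = 2 + (143 - v) = 145 - v)
h(V, z) = 1/(24 + z) (h(V, z) = 1/(z + 24) = 1/(24 + z))
(h(125, -97) + 3997)*(j(172, -33) + 38349) = (1/(24 - 97) + 3997)*((145 - 1*172) + 38349) = (1/(-73) + 3997)*((145 - 172) + 38349) = (-1/73 + 3997)*(-27 + 38349) = (291780/73)*38322 = 11181593160/73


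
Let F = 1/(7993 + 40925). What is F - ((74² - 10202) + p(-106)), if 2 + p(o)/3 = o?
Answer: 247035901/48918 ≈ 5050.0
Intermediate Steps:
p(o) = -6 + 3*o
F = 1/48918 ≈ 2.0442e-5
F - ((74² - 10202) + p(-106)) = 1/48918 - ((74² - 10202) + (-6 + 3*(-106))) = 1/48918 - ((5476 - 10202) + (-6 - 318)) = 1/48918 - (-4726 - 324) = 1/48918 - 1*(-5050) = 1/48918 + 5050 = 247035901/48918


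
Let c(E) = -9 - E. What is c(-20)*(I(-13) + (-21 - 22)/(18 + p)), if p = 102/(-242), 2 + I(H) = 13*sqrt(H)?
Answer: -104027/2127 + 143*I*sqrt(13) ≈ -48.908 + 515.59*I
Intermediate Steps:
I(H) = -2 + 13*sqrt(H)
p = -51/121 (p = 102*(-1/242) = -51/121 ≈ -0.42149)
c(-20)*(I(-13) + (-21 - 22)/(18 + p)) = (-9 - 1*(-20))*((-2 + 13*sqrt(-13)) + (-21 - 22)/(18 - 51/121)) = (-9 + 20)*((-2 + 13*(I*sqrt(13))) - 43/2127/121) = 11*((-2 + 13*I*sqrt(13)) - 43*121/2127) = 11*((-2 + 13*I*sqrt(13)) - 5203/2127) = 11*(-9457/2127 + 13*I*sqrt(13)) = -104027/2127 + 143*I*sqrt(13)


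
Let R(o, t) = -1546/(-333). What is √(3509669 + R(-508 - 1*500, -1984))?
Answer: √43242688951/111 ≈ 1873.4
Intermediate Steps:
R(o, t) = 1546/333 (R(o, t) = -1546*(-1/333) = 1546/333)
√(3509669 + R(-508 - 1*500, -1984)) = √(3509669 + 1546/333) = √(1168721323/333) = √43242688951/111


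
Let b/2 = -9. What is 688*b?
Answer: -12384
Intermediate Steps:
b = -18 (b = 2*(-9) = -18)
688*b = 688*(-18) = -12384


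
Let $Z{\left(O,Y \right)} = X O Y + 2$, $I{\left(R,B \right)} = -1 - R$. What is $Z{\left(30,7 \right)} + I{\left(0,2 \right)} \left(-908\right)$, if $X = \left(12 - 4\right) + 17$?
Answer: $6160$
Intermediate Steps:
$X = 25$ ($X = 8 + 17 = 25$)
$Z{\left(O,Y \right)} = 2 + 25 O Y$ ($Z{\left(O,Y \right)} = 25 O Y + 2 = 2 + 25 O Y$)
$Z{\left(30,7 \right)} + I{\left(0,2 \right)} \left(-908\right) = \left(2 + 25 \cdot 30 \cdot 7\right) + \left(-1 - 0\right) \left(-908\right) = \left(2 + 5250\right) + \left(-1 + 0\right) \left(-908\right) = 5252 - -908 = 5252 + 908 = 6160$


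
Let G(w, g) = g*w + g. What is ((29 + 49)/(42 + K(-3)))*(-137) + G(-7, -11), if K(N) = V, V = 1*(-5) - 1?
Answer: -1385/6 ≈ -230.83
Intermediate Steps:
V = -6 (V = -5 - 1 = -6)
G(w, g) = g + g*w
K(N) = -6
((29 + 49)/(42 + K(-3)))*(-137) + G(-7, -11) = ((29 + 49)/(42 - 6))*(-137) - 11*(1 - 7) = (78/36)*(-137) - 11*(-6) = (78*(1/36))*(-137) + 66 = (13/6)*(-137) + 66 = -1781/6 + 66 = -1385/6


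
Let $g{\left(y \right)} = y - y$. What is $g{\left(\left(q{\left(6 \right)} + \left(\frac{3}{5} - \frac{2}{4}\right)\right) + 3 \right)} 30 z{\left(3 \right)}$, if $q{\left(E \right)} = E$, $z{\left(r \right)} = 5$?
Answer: $0$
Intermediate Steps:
$g{\left(y \right)} = 0$
$g{\left(\left(q{\left(6 \right)} + \left(\frac{3}{5} - \frac{2}{4}\right)\right) + 3 \right)} 30 z{\left(3 \right)} = 0 \cdot 30 \cdot 5 = 0 \cdot 5 = 0$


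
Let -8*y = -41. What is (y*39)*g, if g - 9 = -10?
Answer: -1599/8 ≈ -199.88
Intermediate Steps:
g = -1 (g = 9 - 10 = -1)
y = 41/8 (y = -⅛*(-41) = 41/8 ≈ 5.1250)
(y*39)*g = ((41/8)*39)*(-1) = (1599/8)*(-1) = -1599/8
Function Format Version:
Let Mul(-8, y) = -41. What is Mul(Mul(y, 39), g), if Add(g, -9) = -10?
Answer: Rational(-1599, 8) ≈ -199.88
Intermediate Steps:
g = -1 (g = Add(9, -10) = -1)
y = Rational(41, 8) (y = Mul(Rational(-1, 8), -41) = Rational(41, 8) ≈ 5.1250)
Mul(Mul(y, 39), g) = Mul(Mul(Rational(41, 8), 39), -1) = Mul(Rational(1599, 8), -1) = Rational(-1599, 8)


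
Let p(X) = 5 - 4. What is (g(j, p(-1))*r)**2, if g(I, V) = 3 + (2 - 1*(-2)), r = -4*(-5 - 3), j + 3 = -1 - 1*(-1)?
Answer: 50176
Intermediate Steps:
p(X) = 1
j = -3 (j = -3 + (-1 - 1*(-1)) = -3 + (-1 + 1) = -3 + 0 = -3)
r = 32 (r = -4*(-8) = 32)
g(I, V) = 7 (g(I, V) = 3 + (2 + 2) = 3 + 4 = 7)
(g(j, p(-1))*r)**2 = (7*32)**2 = 224**2 = 50176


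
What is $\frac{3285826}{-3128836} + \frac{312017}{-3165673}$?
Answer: $- \frac{5689050336555}{4952435823314} \approx -1.1487$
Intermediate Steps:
$\frac{3285826}{-3128836} + \frac{312017}{-3165673} = 3285826 \left(- \frac{1}{3128836}\right) + 312017 \left(- \frac{1}{3165673}\right) = - \frac{1642913}{1564418} - \frac{312017}{3165673} = - \frac{5689050336555}{4952435823314}$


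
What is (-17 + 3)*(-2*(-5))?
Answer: -140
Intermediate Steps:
(-17 + 3)*(-2*(-5)) = -14*10 = -140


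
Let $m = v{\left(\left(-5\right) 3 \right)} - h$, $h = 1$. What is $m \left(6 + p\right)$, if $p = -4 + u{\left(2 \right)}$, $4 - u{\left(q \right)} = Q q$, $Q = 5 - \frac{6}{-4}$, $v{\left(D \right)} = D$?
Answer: $112$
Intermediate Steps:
$m = -16$ ($m = \left(-5\right) 3 - 1 = -15 - 1 = -16$)
$Q = \frac{13}{2}$ ($Q = 5 - 6 \left(- \frac{1}{4}\right) = 5 - - \frac{3}{2} = 5 + \frac{3}{2} = \frac{13}{2} \approx 6.5$)
$u{\left(q \right)} = 4 - \frac{13 q}{2}$
$p = -13$ ($p = -4 + \left(4 - 13\right) = -4 - 9 = -13$)
$m \left(6 + p\right) = - 16 \left(6 - 13\right) = \left(-16\right) \left(-7\right) = 112$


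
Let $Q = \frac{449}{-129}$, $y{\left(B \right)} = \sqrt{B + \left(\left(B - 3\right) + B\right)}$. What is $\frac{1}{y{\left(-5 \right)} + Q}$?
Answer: $- \frac{57921}{501139} - \frac{49923 i \sqrt{2}}{501139} \approx -0.11558 - 0.14088 i$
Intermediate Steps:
$y{\left(B \right)} = \sqrt{-3 + 3 B}$ ($y{\left(B \right)} = \sqrt{B + \left(\left(-3 + B\right) + B\right)} = \sqrt{B + \left(-3 + 2 B\right)} = \sqrt{-3 + 3 B}$)
$Q = - \frac{449}{129}$ ($Q = 449 \left(- \frac{1}{129}\right) = - \frac{449}{129} \approx -3.4806$)
$\frac{1}{y{\left(-5 \right)} + Q} = \frac{1}{\sqrt{-3 + 3 \left(-5\right)} - \frac{449}{129}} = \frac{1}{\sqrt{-3 - 15} - \frac{449}{129}} = \frac{1}{\sqrt{-18} - \frac{449}{129}} = \frac{1}{3 i \sqrt{2} - \frac{449}{129}} = \frac{1}{- \frac{449}{129} + 3 i \sqrt{2}}$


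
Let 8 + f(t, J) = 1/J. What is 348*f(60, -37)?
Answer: -103356/37 ≈ -2793.4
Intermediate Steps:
f(t, J) = -8 + 1/J
348*f(60, -37) = 348*(-8 + 1/(-37)) = 348*(-8 - 1/37) = 348*(-297/37) = -103356/37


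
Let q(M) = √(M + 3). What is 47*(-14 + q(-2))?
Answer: -611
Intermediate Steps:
q(M) = √(3 + M)
47*(-14 + q(-2)) = 47*(-14 + √(3 - 2)) = 47*(-14 + √1) = 47*(-14 + 1) = 47*(-13) = -611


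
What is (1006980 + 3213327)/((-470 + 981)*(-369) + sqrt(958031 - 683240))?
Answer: -20404535067/911646710 - 1190343*sqrt(2271)/911646710 ≈ -22.444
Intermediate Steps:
(1006980 + 3213327)/((-470 + 981)*(-369) + sqrt(958031 - 683240)) = 4220307/(511*(-369) + sqrt(274791)) = 4220307/(-188559 + 11*sqrt(2271))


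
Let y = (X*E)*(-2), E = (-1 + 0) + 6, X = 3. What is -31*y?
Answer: 930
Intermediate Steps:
E = 5 (E = -1 + 6 = 5)
y = -30 (y = (3*5)*(-2) = 15*(-2) = -30)
-31*y = -31*(-30) = 930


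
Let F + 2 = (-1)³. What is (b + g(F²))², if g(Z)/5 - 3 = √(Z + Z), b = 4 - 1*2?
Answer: 739 + 510*√2 ≈ 1460.2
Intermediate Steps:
b = 2 (b = 4 - 2 = 2)
F = -3 (F = -2 + (-1)³ = -2 - 1 = -3)
g(Z) = 15 + 5*√2*√Z (g(Z) = 15 + 5*√(Z + Z) = 15 + 5*√(2*Z) = 15 + 5*(√2*√Z) = 15 + 5*√2*√Z)
(b + g(F²))² = (2 + (15 + 5*√2*√((-3)²)))² = (2 + (15 + 5*√2*√9))² = (2 + (15 + 5*√2*3))² = (2 + (15 + 15*√2))² = (17 + 15*√2)²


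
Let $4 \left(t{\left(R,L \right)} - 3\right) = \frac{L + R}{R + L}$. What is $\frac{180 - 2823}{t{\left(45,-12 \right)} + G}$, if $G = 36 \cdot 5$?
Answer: $- \frac{10572}{733} \approx -14.423$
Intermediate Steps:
$t{\left(R,L \right)} = \frac{13}{4}$ ($t{\left(R,L \right)} = 3 + \frac{\left(L + R\right) \frac{1}{R + L}}{4} = 3 + \frac{\left(L + R\right) \frac{1}{L + R}}{4} = 3 + \frac{1}{4} \cdot 1 = 3 + \frac{1}{4} = \frac{13}{4}$)
$G = 180$
$\frac{180 - 2823}{t{\left(45,-12 \right)} + G} = \frac{180 - 2823}{\frac{13}{4} + 180} = - \frac{2643}{\frac{733}{4}} = \left(-2643\right) \frac{4}{733} = - \frac{10572}{733}$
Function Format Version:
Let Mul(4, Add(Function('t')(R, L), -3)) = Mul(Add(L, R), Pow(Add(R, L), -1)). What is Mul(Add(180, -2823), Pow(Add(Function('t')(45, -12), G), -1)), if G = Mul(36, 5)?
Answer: Rational(-10572, 733) ≈ -14.423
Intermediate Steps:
Function('t')(R, L) = Rational(13, 4) (Function('t')(R, L) = Add(3, Mul(Rational(1, 4), Mul(Add(L, R), Pow(Add(R, L), -1)))) = Add(3, Mul(Rational(1, 4), Mul(Add(L, R), Pow(Add(L, R), -1)))) = Add(3, Mul(Rational(1, 4), 1)) = Add(3, Rational(1, 4)) = Rational(13, 4))
G = 180
Mul(Add(180, -2823), Pow(Add(Function('t')(45, -12), G), -1)) = Mul(Add(180, -2823), Pow(Add(Rational(13, 4), 180), -1)) = Mul(-2643, Pow(Rational(733, 4), -1)) = Mul(-2643, Rational(4, 733)) = Rational(-10572, 733)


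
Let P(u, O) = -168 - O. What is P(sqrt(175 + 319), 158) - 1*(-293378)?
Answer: 293052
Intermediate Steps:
P(sqrt(175 + 319), 158) - 1*(-293378) = (-168 - 1*158) - 1*(-293378) = (-168 - 158) + 293378 = -326 + 293378 = 293052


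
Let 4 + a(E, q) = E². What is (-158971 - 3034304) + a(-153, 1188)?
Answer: -3169870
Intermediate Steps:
a(E, q) = -4 + E²
(-158971 - 3034304) + a(-153, 1188) = (-158971 - 3034304) + (-4 + (-153)²) = -3193275 + (-4 + 23409) = -3193275 + 23405 = -3169870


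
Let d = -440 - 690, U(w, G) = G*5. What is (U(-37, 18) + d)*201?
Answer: -209040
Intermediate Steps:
U(w, G) = 5*G
d = -1130
(U(-37, 18) + d)*201 = (5*18 - 1130)*201 = (90 - 1130)*201 = -1040*201 = -209040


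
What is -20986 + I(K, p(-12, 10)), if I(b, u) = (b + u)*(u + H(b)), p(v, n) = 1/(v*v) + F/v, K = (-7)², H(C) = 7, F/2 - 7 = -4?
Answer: -428620751/20736 ≈ -20670.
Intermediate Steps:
F = 6 (F = 14 + 2*(-4) = 14 - 8 = 6)
K = 49
p(v, n) = v⁻² + 6/v (p(v, n) = 1/(v*v) + 6/v = v⁻² + 6/v)
I(b, u) = (7 + u)*(b + u) (I(b, u) = (b + u)*(u + 7) = (b + u)*(7 + u) = (7 + u)*(b + u))
-20986 + I(K, p(-12, 10)) = -20986 + (((1 + 6*(-12))/(-12)²)² + 7*49 + 7*((1 + 6*(-12))/(-12)²) + 49*((1 + 6*(-12))/(-12)²)) = -20986 + (((1 - 72)/144)² + 343 + 7*((1 - 72)/144) + 49*((1 - 72)/144)) = -20986 + (((1/144)*(-71))² + 343 + 7*((1/144)*(-71)) + 49*((1/144)*(-71))) = -20986 + ((-71/144)² + 343 + 7*(-71/144) + 49*(-71/144)) = -20986 + (5041/20736 + 343 - 497/144 - 3479/144) = -20986 + 6544945/20736 = -428620751/20736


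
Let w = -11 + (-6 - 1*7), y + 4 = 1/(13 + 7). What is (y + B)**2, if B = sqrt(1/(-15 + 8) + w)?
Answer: (553 - 260*I*sqrt(7))**2/19600 ≈ -8.5404 - 38.817*I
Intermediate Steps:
y = -79/20 (y = -4 + 1/(13 + 7) = -4 + 1/20 = -79/20 ≈ -3.9500)
w = -24 (w = -11 + (-6 - 7) = -11 - 13 = -24)
B = 13*I*sqrt(7)/7 (B = sqrt(1/(-15 + 8) - 24) = sqrt(1/(-7) - 24) = sqrt(-1/7 - 24) = sqrt(-169/7) = 13*I*sqrt(7)/7 ≈ 4.9135*I)
(y + B)**2 = (-79/20 + 13*I*sqrt(7)/7)**2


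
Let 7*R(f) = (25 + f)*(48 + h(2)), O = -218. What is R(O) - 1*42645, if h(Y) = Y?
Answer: -308165/7 ≈ -44024.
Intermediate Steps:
R(f) = 1250/7 + 50*f/7 (R(f) = ((25 + f)*(48 + 2))/7 = ((25 + f)*50)/7 = (1250 + 50*f)/7 = 1250/7 + 50*f/7)
R(O) - 1*42645 = (1250/7 + (50/7)*(-218)) - 1*42645 = (1250/7 - 10900/7) - 42645 = -9650/7 - 42645 = -308165/7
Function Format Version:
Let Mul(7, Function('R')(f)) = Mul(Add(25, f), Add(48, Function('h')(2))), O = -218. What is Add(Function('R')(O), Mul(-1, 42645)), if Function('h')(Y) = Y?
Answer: Rational(-308165, 7) ≈ -44024.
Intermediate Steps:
Function('R')(f) = Add(Rational(1250, 7), Mul(Rational(50, 7), f)) (Function('R')(f) = Mul(Rational(1, 7), Mul(Add(25, f), Add(48, 2))) = Mul(Rational(1, 7), Mul(Add(25, f), 50)) = Mul(Rational(1, 7), Add(1250, Mul(50, f))) = Add(Rational(1250, 7), Mul(Rational(50, 7), f)))
Add(Function('R')(O), Mul(-1, 42645)) = Add(Add(Rational(1250, 7), Mul(Rational(50, 7), -218)), Mul(-1, 42645)) = Add(Add(Rational(1250, 7), Rational(-10900, 7)), -42645) = Add(Rational(-9650, 7), -42645) = Rational(-308165, 7)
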